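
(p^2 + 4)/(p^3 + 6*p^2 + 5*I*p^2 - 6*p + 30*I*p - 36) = (p - 2*I)/(p^2 + 3*p*(2 + I) + 18*I)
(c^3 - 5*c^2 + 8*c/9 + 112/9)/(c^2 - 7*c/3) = c - 8/3 - 16/(3*c)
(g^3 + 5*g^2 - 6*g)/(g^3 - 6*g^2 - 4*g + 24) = g*(g^2 + 5*g - 6)/(g^3 - 6*g^2 - 4*g + 24)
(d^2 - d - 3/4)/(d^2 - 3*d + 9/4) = (2*d + 1)/(2*d - 3)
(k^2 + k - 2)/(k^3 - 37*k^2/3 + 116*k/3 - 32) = 3*(k^2 + k - 2)/(3*k^3 - 37*k^2 + 116*k - 96)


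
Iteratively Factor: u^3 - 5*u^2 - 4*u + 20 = (u + 2)*(u^2 - 7*u + 10) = (u - 2)*(u + 2)*(u - 5)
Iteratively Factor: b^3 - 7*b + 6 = (b - 1)*(b^2 + b - 6) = (b - 2)*(b - 1)*(b + 3)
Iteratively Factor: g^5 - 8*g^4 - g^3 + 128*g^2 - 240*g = (g - 4)*(g^4 - 4*g^3 - 17*g^2 + 60*g) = (g - 5)*(g - 4)*(g^3 + g^2 - 12*g) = (g - 5)*(g - 4)*(g - 3)*(g^2 + 4*g) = (g - 5)*(g - 4)*(g - 3)*(g + 4)*(g)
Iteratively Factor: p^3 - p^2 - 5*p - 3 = (p + 1)*(p^2 - 2*p - 3) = (p - 3)*(p + 1)*(p + 1)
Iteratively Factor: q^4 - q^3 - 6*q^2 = (q + 2)*(q^3 - 3*q^2) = q*(q + 2)*(q^2 - 3*q) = q*(q - 3)*(q + 2)*(q)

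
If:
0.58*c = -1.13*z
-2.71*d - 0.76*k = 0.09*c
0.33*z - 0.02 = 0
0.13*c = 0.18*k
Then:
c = -0.12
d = 0.03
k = -0.09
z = 0.06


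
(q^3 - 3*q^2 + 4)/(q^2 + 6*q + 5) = (q^2 - 4*q + 4)/(q + 5)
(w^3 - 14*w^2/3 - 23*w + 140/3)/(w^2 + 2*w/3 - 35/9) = 3*(w^2 - 3*w - 28)/(3*w + 7)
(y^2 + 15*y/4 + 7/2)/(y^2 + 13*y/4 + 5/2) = (4*y + 7)/(4*y + 5)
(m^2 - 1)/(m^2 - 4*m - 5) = (m - 1)/(m - 5)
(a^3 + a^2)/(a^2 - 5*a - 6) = a^2/(a - 6)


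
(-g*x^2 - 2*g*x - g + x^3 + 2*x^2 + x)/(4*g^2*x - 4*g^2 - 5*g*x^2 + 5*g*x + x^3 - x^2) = (x^2 + 2*x + 1)/(-4*g*x + 4*g + x^2 - x)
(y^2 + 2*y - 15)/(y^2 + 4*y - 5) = (y - 3)/(y - 1)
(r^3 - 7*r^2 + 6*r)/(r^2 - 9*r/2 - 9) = 2*r*(r - 1)/(2*r + 3)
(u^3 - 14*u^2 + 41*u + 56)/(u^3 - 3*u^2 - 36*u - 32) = (u - 7)/(u + 4)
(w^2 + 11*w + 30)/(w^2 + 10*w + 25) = (w + 6)/(w + 5)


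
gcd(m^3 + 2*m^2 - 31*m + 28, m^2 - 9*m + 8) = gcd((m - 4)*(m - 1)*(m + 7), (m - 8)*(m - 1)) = m - 1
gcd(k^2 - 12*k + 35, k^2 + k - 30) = k - 5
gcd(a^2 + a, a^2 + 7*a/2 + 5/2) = a + 1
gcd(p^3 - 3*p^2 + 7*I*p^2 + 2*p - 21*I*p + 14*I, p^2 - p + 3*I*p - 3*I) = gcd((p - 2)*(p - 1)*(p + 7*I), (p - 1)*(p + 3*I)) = p - 1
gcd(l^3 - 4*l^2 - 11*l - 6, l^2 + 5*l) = 1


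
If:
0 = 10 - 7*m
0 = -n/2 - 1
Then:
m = 10/7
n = -2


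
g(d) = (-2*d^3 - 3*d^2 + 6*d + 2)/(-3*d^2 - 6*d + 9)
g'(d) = (6*d + 6)*(-2*d^3 - 3*d^2 + 6*d + 2)/(-3*d^2 - 6*d + 9)^2 + (-6*d^2 - 6*d + 6)/(-3*d^2 - 6*d + 9)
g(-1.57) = -0.64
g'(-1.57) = 0.26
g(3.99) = 2.37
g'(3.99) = 0.68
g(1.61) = 0.53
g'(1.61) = 1.30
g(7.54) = 4.74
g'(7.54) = 0.66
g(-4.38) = -3.87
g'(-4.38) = 0.19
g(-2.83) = 3.24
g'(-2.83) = -31.03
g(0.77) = 1.51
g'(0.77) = 5.33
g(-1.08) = -0.46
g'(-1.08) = 0.48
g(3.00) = 1.69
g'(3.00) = 0.70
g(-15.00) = -10.39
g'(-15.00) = 0.66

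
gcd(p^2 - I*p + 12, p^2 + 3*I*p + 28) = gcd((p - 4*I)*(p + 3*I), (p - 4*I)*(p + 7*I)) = p - 4*I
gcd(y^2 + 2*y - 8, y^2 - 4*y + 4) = y - 2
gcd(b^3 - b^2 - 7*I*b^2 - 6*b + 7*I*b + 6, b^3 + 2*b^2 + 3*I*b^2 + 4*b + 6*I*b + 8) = b - I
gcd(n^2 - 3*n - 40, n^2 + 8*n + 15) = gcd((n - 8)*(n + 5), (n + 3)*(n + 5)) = n + 5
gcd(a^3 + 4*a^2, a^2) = a^2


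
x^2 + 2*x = x*(x + 2)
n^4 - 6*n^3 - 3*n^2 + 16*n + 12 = (n - 6)*(n - 2)*(n + 1)^2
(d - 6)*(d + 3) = d^2 - 3*d - 18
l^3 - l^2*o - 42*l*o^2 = l*(l - 7*o)*(l + 6*o)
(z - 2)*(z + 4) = z^2 + 2*z - 8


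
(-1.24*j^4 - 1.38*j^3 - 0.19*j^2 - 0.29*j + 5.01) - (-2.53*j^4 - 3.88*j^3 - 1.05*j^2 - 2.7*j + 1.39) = 1.29*j^4 + 2.5*j^3 + 0.86*j^2 + 2.41*j + 3.62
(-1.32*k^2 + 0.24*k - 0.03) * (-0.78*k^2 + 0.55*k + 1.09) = 1.0296*k^4 - 0.9132*k^3 - 1.2834*k^2 + 0.2451*k - 0.0327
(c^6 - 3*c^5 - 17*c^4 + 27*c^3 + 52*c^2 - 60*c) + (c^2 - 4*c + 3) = c^6 - 3*c^5 - 17*c^4 + 27*c^3 + 53*c^2 - 64*c + 3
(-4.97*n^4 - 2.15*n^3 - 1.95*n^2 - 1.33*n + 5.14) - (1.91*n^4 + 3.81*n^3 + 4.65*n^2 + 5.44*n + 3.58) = -6.88*n^4 - 5.96*n^3 - 6.6*n^2 - 6.77*n + 1.56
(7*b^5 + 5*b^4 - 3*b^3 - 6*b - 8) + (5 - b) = 7*b^5 + 5*b^4 - 3*b^3 - 7*b - 3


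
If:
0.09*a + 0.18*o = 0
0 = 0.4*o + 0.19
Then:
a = 0.95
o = -0.48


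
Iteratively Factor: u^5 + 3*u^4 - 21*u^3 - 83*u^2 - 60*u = (u - 5)*(u^4 + 8*u^3 + 19*u^2 + 12*u) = u*(u - 5)*(u^3 + 8*u^2 + 19*u + 12) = u*(u - 5)*(u + 3)*(u^2 + 5*u + 4) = u*(u - 5)*(u + 1)*(u + 3)*(u + 4)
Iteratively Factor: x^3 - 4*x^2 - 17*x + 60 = (x + 4)*(x^2 - 8*x + 15) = (x - 5)*(x + 4)*(x - 3)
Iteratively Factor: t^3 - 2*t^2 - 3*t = (t)*(t^2 - 2*t - 3) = t*(t - 3)*(t + 1)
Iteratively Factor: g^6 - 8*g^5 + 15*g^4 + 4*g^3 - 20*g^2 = (g - 2)*(g^5 - 6*g^4 + 3*g^3 + 10*g^2) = (g - 2)*(g + 1)*(g^4 - 7*g^3 + 10*g^2) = g*(g - 2)*(g + 1)*(g^3 - 7*g^2 + 10*g) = g^2*(g - 2)*(g + 1)*(g^2 - 7*g + 10) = g^2*(g - 2)^2*(g + 1)*(g - 5)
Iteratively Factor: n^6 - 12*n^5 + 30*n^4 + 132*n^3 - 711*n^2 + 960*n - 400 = (n - 5)*(n^5 - 7*n^4 - 5*n^3 + 107*n^2 - 176*n + 80) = (n - 5)*(n - 1)*(n^4 - 6*n^3 - 11*n^2 + 96*n - 80) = (n - 5)^2*(n - 1)*(n^3 - n^2 - 16*n + 16) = (n - 5)^2*(n - 1)*(n + 4)*(n^2 - 5*n + 4) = (n - 5)^2*(n - 1)^2*(n + 4)*(n - 4)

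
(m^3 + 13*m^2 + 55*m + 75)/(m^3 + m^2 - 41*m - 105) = (m + 5)/(m - 7)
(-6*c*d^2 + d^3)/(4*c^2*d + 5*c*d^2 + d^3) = d*(-6*c + d)/(4*c^2 + 5*c*d + d^2)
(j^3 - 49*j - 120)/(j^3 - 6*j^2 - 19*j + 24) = (j + 5)/(j - 1)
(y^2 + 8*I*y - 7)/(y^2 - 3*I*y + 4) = (y + 7*I)/(y - 4*I)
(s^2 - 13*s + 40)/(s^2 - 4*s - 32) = (s - 5)/(s + 4)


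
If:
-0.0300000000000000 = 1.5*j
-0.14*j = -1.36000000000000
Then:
No Solution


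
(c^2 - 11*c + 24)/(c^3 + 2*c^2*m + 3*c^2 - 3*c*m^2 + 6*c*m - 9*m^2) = (c^2 - 11*c + 24)/(c^3 + 2*c^2*m + 3*c^2 - 3*c*m^2 + 6*c*m - 9*m^2)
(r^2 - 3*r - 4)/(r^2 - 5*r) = (r^2 - 3*r - 4)/(r*(r - 5))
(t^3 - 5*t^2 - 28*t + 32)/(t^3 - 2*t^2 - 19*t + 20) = (t - 8)/(t - 5)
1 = 1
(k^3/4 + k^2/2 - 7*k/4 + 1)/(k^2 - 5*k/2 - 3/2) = (-k^3 - 2*k^2 + 7*k - 4)/(2*(-2*k^2 + 5*k + 3))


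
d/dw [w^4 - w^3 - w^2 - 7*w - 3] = 4*w^3 - 3*w^2 - 2*w - 7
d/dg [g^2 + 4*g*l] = 2*g + 4*l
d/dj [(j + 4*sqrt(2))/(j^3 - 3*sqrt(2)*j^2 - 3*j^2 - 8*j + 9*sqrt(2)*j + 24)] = (j^3 - 3*sqrt(2)*j^2 - 3*j^2 - 8*j + 9*sqrt(2)*j + (j + 4*sqrt(2))*(-3*j^2 + 6*j + 6*sqrt(2)*j - 9*sqrt(2) + 8) + 24)/(j^3 - 3*sqrt(2)*j^2 - 3*j^2 - 8*j + 9*sqrt(2)*j + 24)^2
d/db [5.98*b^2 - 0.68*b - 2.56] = 11.96*b - 0.68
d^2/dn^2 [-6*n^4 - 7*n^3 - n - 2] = 6*n*(-12*n - 7)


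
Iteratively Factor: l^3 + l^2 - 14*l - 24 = (l + 3)*(l^2 - 2*l - 8) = (l - 4)*(l + 3)*(l + 2)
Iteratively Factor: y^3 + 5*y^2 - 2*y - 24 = (y + 4)*(y^2 + y - 6) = (y - 2)*(y + 4)*(y + 3)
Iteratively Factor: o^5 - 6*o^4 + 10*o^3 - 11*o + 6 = (o - 3)*(o^4 - 3*o^3 + o^2 + 3*o - 2) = (o - 3)*(o + 1)*(o^3 - 4*o^2 + 5*o - 2) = (o - 3)*(o - 1)*(o + 1)*(o^2 - 3*o + 2) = (o - 3)*(o - 1)^2*(o + 1)*(o - 2)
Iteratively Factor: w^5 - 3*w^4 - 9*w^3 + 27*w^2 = (w - 3)*(w^4 - 9*w^2) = w*(w - 3)*(w^3 - 9*w) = w*(w - 3)^2*(w^2 + 3*w) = w^2*(w - 3)^2*(w + 3)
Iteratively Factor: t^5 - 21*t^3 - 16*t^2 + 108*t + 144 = (t + 2)*(t^4 - 2*t^3 - 17*t^2 + 18*t + 72) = (t - 4)*(t + 2)*(t^3 + 2*t^2 - 9*t - 18) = (t - 4)*(t - 3)*(t + 2)*(t^2 + 5*t + 6) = (t - 4)*(t - 3)*(t + 2)^2*(t + 3)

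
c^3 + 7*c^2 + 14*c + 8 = (c + 1)*(c + 2)*(c + 4)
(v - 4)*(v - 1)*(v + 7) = v^3 + 2*v^2 - 31*v + 28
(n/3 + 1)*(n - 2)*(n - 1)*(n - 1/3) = n^4/3 - n^3/9 - 7*n^2/3 + 25*n/9 - 2/3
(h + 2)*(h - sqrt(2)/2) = h^2 - sqrt(2)*h/2 + 2*h - sqrt(2)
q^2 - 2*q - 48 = (q - 8)*(q + 6)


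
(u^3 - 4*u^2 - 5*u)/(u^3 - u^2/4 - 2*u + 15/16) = 16*u*(u^2 - 4*u - 5)/(16*u^3 - 4*u^2 - 32*u + 15)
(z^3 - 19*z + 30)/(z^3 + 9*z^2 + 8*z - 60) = (z - 3)/(z + 6)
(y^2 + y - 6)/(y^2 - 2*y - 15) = (y - 2)/(y - 5)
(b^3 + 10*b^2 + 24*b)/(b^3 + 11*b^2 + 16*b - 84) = b*(b + 4)/(b^2 + 5*b - 14)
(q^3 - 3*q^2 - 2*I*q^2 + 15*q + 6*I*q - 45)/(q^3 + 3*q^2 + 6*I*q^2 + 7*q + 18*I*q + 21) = (q^3 + q^2*(-3 - 2*I) + q*(15 + 6*I) - 45)/(q^3 + q^2*(3 + 6*I) + q*(7 + 18*I) + 21)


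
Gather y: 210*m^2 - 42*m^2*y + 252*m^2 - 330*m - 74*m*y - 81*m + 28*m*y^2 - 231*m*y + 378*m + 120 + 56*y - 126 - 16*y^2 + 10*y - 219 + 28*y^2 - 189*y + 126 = 462*m^2 - 33*m + y^2*(28*m + 12) + y*(-42*m^2 - 305*m - 123) - 99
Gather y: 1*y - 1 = y - 1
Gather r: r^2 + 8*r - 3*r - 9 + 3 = r^2 + 5*r - 6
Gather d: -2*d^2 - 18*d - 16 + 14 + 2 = -2*d^2 - 18*d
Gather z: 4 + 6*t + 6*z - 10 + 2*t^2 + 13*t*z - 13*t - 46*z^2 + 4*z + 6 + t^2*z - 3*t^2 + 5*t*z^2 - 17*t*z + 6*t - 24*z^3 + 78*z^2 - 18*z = -t^2 - t - 24*z^3 + z^2*(5*t + 32) + z*(t^2 - 4*t - 8)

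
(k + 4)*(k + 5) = k^2 + 9*k + 20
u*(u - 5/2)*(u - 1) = u^3 - 7*u^2/2 + 5*u/2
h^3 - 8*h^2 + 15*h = h*(h - 5)*(h - 3)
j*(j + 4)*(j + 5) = j^3 + 9*j^2 + 20*j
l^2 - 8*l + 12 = (l - 6)*(l - 2)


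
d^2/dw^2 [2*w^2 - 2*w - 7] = 4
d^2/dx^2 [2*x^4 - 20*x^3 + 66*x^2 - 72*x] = 24*x^2 - 120*x + 132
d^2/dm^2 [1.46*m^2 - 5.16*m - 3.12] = 2.92000000000000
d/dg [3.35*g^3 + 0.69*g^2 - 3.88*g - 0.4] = 10.05*g^2 + 1.38*g - 3.88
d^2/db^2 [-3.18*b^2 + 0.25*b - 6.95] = -6.36000000000000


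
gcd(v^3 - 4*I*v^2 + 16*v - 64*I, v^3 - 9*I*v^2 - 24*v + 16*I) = v^2 - 8*I*v - 16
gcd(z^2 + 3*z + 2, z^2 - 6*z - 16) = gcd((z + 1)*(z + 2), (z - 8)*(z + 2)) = z + 2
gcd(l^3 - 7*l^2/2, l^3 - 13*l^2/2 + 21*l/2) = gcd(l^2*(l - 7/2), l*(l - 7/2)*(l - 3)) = l^2 - 7*l/2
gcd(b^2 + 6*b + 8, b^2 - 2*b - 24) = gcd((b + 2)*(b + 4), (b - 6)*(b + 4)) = b + 4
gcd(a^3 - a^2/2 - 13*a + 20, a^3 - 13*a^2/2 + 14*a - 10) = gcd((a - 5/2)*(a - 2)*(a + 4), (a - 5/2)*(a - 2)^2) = a^2 - 9*a/2 + 5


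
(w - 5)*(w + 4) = w^2 - w - 20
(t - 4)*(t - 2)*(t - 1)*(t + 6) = t^4 - t^3 - 28*t^2 + 76*t - 48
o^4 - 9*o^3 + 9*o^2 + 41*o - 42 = (o - 7)*(o - 3)*(o - 1)*(o + 2)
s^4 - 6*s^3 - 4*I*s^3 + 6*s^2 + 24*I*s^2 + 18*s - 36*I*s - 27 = (s - 3)^2*(s - 3*I)*(s - I)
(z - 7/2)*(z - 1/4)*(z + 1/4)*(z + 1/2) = z^4 - 3*z^3 - 29*z^2/16 + 3*z/16 + 7/64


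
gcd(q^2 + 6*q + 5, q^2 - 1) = q + 1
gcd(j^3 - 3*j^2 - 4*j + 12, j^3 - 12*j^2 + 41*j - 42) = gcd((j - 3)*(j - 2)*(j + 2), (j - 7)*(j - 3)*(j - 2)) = j^2 - 5*j + 6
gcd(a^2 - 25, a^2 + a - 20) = a + 5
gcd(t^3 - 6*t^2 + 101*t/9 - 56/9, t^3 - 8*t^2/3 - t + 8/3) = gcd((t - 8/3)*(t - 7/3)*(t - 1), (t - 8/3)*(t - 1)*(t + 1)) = t^2 - 11*t/3 + 8/3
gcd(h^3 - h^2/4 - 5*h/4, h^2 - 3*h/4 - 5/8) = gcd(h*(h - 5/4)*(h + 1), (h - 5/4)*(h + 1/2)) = h - 5/4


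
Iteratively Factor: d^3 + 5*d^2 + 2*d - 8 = (d + 2)*(d^2 + 3*d - 4) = (d - 1)*(d + 2)*(d + 4)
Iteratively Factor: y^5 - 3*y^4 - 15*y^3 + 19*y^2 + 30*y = (y + 3)*(y^4 - 6*y^3 + 3*y^2 + 10*y) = (y + 1)*(y + 3)*(y^3 - 7*y^2 + 10*y) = y*(y + 1)*(y + 3)*(y^2 - 7*y + 10) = y*(y - 2)*(y + 1)*(y + 3)*(y - 5)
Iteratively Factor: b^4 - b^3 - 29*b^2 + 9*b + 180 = (b + 4)*(b^3 - 5*b^2 - 9*b + 45) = (b - 3)*(b + 4)*(b^2 - 2*b - 15) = (b - 3)*(b + 3)*(b + 4)*(b - 5)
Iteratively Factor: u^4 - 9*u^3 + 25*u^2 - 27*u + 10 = (u - 1)*(u^3 - 8*u^2 + 17*u - 10) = (u - 5)*(u - 1)*(u^2 - 3*u + 2) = (u - 5)*(u - 1)^2*(u - 2)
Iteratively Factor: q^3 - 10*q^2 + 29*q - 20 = (q - 4)*(q^2 - 6*q + 5) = (q - 4)*(q - 1)*(q - 5)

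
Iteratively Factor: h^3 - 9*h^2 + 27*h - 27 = (h - 3)*(h^2 - 6*h + 9) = (h - 3)^2*(h - 3)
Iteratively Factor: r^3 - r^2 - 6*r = (r)*(r^2 - r - 6) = r*(r - 3)*(r + 2)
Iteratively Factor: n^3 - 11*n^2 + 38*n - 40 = (n - 5)*(n^2 - 6*n + 8) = (n - 5)*(n - 2)*(n - 4)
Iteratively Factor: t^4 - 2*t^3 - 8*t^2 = (t + 2)*(t^3 - 4*t^2) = t*(t + 2)*(t^2 - 4*t) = t*(t - 4)*(t + 2)*(t)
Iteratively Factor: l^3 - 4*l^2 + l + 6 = (l - 3)*(l^2 - l - 2) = (l - 3)*(l - 2)*(l + 1)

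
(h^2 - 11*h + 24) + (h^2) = 2*h^2 - 11*h + 24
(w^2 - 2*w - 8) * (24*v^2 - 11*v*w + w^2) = 24*v^2*w^2 - 48*v^2*w - 192*v^2 - 11*v*w^3 + 22*v*w^2 + 88*v*w + w^4 - 2*w^3 - 8*w^2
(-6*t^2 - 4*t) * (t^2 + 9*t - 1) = -6*t^4 - 58*t^3 - 30*t^2 + 4*t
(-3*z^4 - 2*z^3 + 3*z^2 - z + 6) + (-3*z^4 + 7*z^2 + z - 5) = -6*z^4 - 2*z^3 + 10*z^2 + 1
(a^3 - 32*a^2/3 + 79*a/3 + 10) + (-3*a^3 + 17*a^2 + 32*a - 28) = -2*a^3 + 19*a^2/3 + 175*a/3 - 18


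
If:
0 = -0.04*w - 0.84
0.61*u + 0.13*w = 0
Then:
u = 4.48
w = -21.00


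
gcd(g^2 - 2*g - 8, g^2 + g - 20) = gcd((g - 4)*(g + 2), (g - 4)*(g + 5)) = g - 4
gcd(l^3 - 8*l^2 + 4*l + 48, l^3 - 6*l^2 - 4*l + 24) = l^2 - 4*l - 12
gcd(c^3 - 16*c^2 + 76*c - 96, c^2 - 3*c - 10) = 1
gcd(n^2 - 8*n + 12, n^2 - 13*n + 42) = n - 6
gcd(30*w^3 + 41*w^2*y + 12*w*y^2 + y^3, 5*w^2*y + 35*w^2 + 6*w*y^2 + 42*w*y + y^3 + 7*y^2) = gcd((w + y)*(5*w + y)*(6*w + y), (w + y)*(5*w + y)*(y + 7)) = 5*w^2 + 6*w*y + y^2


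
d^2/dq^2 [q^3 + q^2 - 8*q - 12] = 6*q + 2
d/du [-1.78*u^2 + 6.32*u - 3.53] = 6.32 - 3.56*u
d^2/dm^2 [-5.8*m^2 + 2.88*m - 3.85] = -11.6000000000000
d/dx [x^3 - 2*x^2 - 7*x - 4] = 3*x^2 - 4*x - 7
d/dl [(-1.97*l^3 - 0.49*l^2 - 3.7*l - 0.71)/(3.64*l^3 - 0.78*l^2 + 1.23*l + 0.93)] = (3.3202*l^4 + 22.0898*l^3 - 1.2318*l^2 - 2.019*l - 2.5677)/(13.2496*l^6 - 5.6784*l^5 + 9.5628*l^4 + 4.8516*l^3 + 0.0620999999999998*l^2 + 2.2878*l + 0.8649)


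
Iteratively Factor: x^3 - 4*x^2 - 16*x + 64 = (x - 4)*(x^2 - 16) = (x - 4)*(x + 4)*(x - 4)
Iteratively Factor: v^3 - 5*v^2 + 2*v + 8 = (v - 4)*(v^2 - v - 2) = (v - 4)*(v - 2)*(v + 1)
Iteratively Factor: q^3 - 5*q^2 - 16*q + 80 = (q - 4)*(q^2 - q - 20) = (q - 4)*(q + 4)*(q - 5)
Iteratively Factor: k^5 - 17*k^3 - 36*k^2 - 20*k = (k)*(k^4 - 17*k^2 - 36*k - 20) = k*(k + 2)*(k^3 - 2*k^2 - 13*k - 10) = k*(k + 2)^2*(k^2 - 4*k - 5) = k*(k + 1)*(k + 2)^2*(k - 5)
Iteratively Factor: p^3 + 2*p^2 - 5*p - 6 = (p - 2)*(p^2 + 4*p + 3) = (p - 2)*(p + 1)*(p + 3)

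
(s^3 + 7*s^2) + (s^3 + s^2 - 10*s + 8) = 2*s^3 + 8*s^2 - 10*s + 8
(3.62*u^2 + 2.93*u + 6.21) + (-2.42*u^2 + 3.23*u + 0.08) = 1.2*u^2 + 6.16*u + 6.29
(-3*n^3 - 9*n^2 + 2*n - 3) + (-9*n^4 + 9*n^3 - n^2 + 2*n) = -9*n^4 + 6*n^3 - 10*n^2 + 4*n - 3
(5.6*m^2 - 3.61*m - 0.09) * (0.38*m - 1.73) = 2.128*m^3 - 11.0598*m^2 + 6.2111*m + 0.1557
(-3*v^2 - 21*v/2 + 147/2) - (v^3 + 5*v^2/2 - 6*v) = -v^3 - 11*v^2/2 - 9*v/2 + 147/2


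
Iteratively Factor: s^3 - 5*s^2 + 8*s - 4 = (s - 1)*(s^2 - 4*s + 4) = (s - 2)*(s - 1)*(s - 2)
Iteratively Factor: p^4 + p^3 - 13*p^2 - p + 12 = (p + 1)*(p^3 - 13*p + 12) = (p + 1)*(p + 4)*(p^2 - 4*p + 3) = (p - 3)*(p + 1)*(p + 4)*(p - 1)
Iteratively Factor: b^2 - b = (b - 1)*(b)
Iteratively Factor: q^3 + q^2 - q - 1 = (q - 1)*(q^2 + 2*q + 1) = (q - 1)*(q + 1)*(q + 1)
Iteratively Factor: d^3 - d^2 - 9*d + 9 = (d - 3)*(d^2 + 2*d - 3) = (d - 3)*(d + 3)*(d - 1)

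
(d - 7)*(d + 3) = d^2 - 4*d - 21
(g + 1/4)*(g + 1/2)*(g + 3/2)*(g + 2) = g^4 + 17*g^3/4 + 23*g^2/4 + 43*g/16 + 3/8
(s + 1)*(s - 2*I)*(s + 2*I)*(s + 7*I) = s^4 + s^3 + 7*I*s^3 + 4*s^2 + 7*I*s^2 + 4*s + 28*I*s + 28*I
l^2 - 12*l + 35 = (l - 7)*(l - 5)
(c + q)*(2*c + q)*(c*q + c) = 2*c^3*q + 2*c^3 + 3*c^2*q^2 + 3*c^2*q + c*q^3 + c*q^2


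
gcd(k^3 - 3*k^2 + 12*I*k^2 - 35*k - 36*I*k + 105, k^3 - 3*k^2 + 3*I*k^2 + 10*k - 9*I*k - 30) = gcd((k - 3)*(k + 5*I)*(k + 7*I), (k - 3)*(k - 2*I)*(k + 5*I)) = k^2 + k*(-3 + 5*I) - 15*I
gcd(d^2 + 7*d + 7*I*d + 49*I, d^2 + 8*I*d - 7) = d + 7*I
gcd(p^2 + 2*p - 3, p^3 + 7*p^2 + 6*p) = 1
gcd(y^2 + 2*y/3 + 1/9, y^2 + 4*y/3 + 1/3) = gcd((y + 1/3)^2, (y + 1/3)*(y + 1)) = y + 1/3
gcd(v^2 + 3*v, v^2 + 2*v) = v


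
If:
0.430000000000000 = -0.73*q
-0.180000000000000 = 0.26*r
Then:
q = -0.59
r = -0.69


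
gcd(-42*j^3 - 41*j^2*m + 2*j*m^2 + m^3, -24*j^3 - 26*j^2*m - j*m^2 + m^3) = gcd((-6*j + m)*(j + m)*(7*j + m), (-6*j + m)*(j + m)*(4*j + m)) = 6*j^2 + 5*j*m - m^2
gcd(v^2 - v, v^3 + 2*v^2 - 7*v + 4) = v - 1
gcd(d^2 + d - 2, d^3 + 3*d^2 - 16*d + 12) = d - 1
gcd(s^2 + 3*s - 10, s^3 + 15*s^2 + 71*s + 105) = s + 5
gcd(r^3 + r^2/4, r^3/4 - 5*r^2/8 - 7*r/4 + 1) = 1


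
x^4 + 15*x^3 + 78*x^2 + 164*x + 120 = (x + 2)^2*(x + 5)*(x + 6)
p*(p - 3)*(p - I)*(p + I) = p^4 - 3*p^3 + p^2 - 3*p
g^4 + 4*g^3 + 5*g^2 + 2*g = g*(g + 1)^2*(g + 2)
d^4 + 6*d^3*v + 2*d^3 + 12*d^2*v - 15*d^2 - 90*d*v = d*(d - 3)*(d + 5)*(d + 6*v)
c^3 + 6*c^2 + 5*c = c*(c + 1)*(c + 5)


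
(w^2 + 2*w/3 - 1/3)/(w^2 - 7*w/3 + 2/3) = (w + 1)/(w - 2)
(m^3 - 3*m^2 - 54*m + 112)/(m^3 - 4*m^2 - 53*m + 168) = (m - 2)/(m - 3)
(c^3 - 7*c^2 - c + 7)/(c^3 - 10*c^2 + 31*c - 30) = (c^3 - 7*c^2 - c + 7)/(c^3 - 10*c^2 + 31*c - 30)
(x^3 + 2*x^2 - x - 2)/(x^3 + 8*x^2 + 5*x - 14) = (x + 1)/(x + 7)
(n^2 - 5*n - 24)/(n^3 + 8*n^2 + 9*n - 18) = (n - 8)/(n^2 + 5*n - 6)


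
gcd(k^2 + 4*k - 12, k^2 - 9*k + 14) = k - 2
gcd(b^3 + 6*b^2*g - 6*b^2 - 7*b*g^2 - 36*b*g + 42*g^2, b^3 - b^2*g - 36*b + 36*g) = b^2 - b*g - 6*b + 6*g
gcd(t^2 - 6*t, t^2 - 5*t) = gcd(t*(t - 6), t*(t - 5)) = t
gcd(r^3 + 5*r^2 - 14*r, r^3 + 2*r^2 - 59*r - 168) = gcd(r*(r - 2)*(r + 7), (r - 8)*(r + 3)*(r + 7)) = r + 7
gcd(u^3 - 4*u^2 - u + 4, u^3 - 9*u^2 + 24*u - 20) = 1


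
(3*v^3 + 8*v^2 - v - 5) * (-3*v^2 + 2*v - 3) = -9*v^5 - 18*v^4 + 10*v^3 - 11*v^2 - 7*v + 15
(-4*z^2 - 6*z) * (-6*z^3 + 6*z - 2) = 24*z^5 + 36*z^4 - 24*z^3 - 28*z^2 + 12*z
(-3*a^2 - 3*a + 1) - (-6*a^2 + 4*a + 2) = 3*a^2 - 7*a - 1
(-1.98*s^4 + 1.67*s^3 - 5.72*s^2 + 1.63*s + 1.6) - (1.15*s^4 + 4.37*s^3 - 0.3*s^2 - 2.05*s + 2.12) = -3.13*s^4 - 2.7*s^3 - 5.42*s^2 + 3.68*s - 0.52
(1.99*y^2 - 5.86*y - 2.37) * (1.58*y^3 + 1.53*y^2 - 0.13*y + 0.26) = 3.1442*y^5 - 6.2141*y^4 - 12.9691*y^3 - 2.3469*y^2 - 1.2155*y - 0.6162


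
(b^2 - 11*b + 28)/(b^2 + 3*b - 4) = (b^2 - 11*b + 28)/(b^2 + 3*b - 4)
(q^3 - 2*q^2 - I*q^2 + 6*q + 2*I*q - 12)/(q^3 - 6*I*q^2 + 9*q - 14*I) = (q^2 - q*(2 + 3*I) + 6*I)/(q^2 - 8*I*q - 7)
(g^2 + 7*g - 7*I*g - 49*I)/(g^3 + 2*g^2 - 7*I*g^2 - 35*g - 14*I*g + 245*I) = 1/(g - 5)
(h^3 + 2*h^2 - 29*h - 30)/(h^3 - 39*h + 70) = (h^2 + 7*h + 6)/(h^2 + 5*h - 14)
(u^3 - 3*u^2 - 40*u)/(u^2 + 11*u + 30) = u*(u - 8)/(u + 6)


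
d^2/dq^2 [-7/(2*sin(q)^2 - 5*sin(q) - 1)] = 7*(-16*sin(q)^4 + 30*sin(q)^3 - 9*sin(q)^2 - 55*sin(q) + 54)/(5*sin(q) + cos(2*q))^3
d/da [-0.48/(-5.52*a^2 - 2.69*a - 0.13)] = (-5.2992*a - 1.2912)/(5.52*a^2 + 2.69*a + 0.13)^2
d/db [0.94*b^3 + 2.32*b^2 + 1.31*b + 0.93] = 2.82*b^2 + 4.64*b + 1.31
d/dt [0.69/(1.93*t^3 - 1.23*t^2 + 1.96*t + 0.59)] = (-3.9951*t^2 + 1.6974*t - 1.3524)/(1.93*t^3 - 1.23*t^2 + 1.96*t + 0.59)^2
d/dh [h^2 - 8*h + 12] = 2*h - 8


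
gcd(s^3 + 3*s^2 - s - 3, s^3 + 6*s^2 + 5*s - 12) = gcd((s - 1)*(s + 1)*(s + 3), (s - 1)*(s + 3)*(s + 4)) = s^2 + 2*s - 3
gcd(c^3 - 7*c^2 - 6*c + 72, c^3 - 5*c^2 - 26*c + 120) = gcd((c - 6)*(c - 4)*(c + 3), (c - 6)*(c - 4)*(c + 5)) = c^2 - 10*c + 24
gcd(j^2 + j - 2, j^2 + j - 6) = 1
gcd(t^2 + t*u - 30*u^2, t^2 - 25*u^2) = t - 5*u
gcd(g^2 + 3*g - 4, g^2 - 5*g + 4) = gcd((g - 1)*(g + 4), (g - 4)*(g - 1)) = g - 1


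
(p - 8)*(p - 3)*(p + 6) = p^3 - 5*p^2 - 42*p + 144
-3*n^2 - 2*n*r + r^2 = (-3*n + r)*(n + r)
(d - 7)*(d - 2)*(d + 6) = d^3 - 3*d^2 - 40*d + 84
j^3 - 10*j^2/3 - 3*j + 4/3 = (j - 4)*(j - 1/3)*(j + 1)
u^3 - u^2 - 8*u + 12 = (u - 2)^2*(u + 3)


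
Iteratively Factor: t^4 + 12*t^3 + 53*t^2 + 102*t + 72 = (t + 4)*(t^3 + 8*t^2 + 21*t + 18) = (t + 3)*(t + 4)*(t^2 + 5*t + 6) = (t + 3)^2*(t + 4)*(t + 2)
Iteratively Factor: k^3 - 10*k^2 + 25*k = (k - 5)*(k^2 - 5*k) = k*(k - 5)*(k - 5)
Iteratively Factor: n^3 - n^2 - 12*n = (n - 4)*(n^2 + 3*n) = (n - 4)*(n + 3)*(n)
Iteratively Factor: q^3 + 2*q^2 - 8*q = (q)*(q^2 + 2*q - 8) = q*(q - 2)*(q + 4)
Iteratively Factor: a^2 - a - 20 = (a - 5)*(a + 4)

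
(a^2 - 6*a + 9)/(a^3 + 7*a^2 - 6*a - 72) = (a - 3)/(a^2 + 10*a + 24)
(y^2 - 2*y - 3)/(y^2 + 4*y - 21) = (y + 1)/(y + 7)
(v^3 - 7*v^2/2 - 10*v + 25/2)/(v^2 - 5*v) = v + 3/2 - 5/(2*v)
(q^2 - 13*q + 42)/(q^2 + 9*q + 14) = (q^2 - 13*q + 42)/(q^2 + 9*q + 14)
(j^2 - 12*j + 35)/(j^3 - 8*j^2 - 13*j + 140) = 1/(j + 4)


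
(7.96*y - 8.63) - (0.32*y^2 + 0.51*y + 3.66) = -0.32*y^2 + 7.45*y - 12.29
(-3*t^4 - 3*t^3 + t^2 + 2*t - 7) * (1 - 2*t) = 6*t^5 + 3*t^4 - 5*t^3 - 3*t^2 + 16*t - 7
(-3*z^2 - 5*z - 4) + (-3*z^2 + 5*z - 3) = -6*z^2 - 7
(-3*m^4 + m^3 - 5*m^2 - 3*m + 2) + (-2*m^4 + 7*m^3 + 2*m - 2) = -5*m^4 + 8*m^3 - 5*m^2 - m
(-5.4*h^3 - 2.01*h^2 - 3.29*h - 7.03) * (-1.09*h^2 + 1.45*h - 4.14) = 5.886*h^5 - 5.6391*h^4 + 23.0276*h^3 + 11.2136*h^2 + 3.4271*h + 29.1042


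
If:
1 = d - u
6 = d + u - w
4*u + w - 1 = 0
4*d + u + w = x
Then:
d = 2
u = 1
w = -3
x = 6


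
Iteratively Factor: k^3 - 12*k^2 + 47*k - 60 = (k - 4)*(k^2 - 8*k + 15) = (k - 4)*(k - 3)*(k - 5)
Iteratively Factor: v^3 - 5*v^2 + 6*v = (v - 2)*(v^2 - 3*v) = (v - 3)*(v - 2)*(v)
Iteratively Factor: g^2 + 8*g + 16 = (g + 4)*(g + 4)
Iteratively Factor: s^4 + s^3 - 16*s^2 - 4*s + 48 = (s - 3)*(s^3 + 4*s^2 - 4*s - 16) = (s - 3)*(s + 4)*(s^2 - 4) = (s - 3)*(s - 2)*(s + 4)*(s + 2)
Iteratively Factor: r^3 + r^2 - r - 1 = (r - 1)*(r^2 + 2*r + 1) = (r - 1)*(r + 1)*(r + 1)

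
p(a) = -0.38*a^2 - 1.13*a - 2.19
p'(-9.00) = 5.71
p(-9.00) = -22.80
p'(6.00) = -5.69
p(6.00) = -22.65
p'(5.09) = -5.00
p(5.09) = -17.79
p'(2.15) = -2.76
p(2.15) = -6.38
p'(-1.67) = 0.14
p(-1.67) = -1.36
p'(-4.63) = 2.39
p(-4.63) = -5.10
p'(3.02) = -3.43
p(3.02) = -9.07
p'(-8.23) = 5.12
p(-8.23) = -18.63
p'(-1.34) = -0.11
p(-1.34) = -1.36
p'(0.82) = -1.75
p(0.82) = -3.37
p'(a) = -0.76*a - 1.13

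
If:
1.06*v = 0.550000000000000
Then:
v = 0.52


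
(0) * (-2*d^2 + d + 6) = 0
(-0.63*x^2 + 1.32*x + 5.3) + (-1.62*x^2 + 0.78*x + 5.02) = -2.25*x^2 + 2.1*x + 10.32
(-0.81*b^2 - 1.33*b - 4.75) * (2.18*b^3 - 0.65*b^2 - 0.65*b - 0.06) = -1.7658*b^5 - 2.3729*b^4 - 8.964*b^3 + 4.0006*b^2 + 3.1673*b + 0.285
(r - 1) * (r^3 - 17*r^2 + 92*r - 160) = r^4 - 18*r^3 + 109*r^2 - 252*r + 160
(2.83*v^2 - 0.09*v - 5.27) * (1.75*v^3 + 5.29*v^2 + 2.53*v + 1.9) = 4.9525*v^5 + 14.8132*v^4 - 2.5387*v^3 - 22.729*v^2 - 13.5041*v - 10.013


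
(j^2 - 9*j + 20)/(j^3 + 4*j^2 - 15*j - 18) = (j^2 - 9*j + 20)/(j^3 + 4*j^2 - 15*j - 18)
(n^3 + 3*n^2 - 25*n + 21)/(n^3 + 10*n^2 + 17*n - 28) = (n - 3)/(n + 4)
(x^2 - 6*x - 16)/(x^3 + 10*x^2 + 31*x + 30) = (x - 8)/(x^2 + 8*x + 15)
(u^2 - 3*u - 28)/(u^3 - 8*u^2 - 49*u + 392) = (u + 4)/(u^2 - u - 56)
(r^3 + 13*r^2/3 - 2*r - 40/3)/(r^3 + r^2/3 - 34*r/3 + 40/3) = (r + 2)/(r - 2)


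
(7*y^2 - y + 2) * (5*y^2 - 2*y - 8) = 35*y^4 - 19*y^3 - 44*y^2 + 4*y - 16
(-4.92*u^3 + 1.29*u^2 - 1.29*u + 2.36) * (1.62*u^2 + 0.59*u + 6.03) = -7.9704*u^5 - 0.812999999999999*u^4 - 30.9963*u^3 + 10.8408*u^2 - 6.3863*u + 14.2308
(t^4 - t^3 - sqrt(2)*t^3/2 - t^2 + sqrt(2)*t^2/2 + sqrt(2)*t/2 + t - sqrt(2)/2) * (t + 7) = t^5 - sqrt(2)*t^4/2 + 6*t^4 - 8*t^3 - 3*sqrt(2)*t^3 - 6*t^2 + 4*sqrt(2)*t^2 + 3*sqrt(2)*t + 7*t - 7*sqrt(2)/2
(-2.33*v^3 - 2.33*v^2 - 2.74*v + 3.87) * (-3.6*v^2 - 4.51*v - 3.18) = 8.388*v^5 + 18.8963*v^4 + 27.7817*v^3 + 5.8348*v^2 - 8.7405*v - 12.3066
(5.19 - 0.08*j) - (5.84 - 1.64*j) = 1.56*j - 0.649999999999999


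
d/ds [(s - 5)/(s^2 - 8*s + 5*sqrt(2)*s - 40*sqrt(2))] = (s^2 - 8*s + 5*sqrt(2)*s - (s - 5)*(2*s - 8 + 5*sqrt(2)) - 40*sqrt(2))/(s^2 - 8*s + 5*sqrt(2)*s - 40*sqrt(2))^2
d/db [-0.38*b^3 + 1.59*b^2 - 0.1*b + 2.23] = -1.14*b^2 + 3.18*b - 0.1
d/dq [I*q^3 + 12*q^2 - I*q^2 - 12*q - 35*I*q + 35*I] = 3*I*q^2 + 2*q*(12 - I) - 12 - 35*I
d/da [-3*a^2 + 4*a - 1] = 4 - 6*a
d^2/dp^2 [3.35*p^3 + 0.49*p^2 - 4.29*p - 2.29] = 20.1*p + 0.98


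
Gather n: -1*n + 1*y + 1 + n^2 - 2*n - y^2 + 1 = n^2 - 3*n - y^2 + y + 2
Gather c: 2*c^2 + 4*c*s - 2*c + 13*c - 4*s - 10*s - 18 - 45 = 2*c^2 + c*(4*s + 11) - 14*s - 63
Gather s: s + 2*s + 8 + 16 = 3*s + 24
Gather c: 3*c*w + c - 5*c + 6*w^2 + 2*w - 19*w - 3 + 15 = c*(3*w - 4) + 6*w^2 - 17*w + 12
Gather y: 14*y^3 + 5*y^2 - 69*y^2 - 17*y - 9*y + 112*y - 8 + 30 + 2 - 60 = 14*y^3 - 64*y^2 + 86*y - 36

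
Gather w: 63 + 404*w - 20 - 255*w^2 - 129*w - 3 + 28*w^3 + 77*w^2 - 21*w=28*w^3 - 178*w^2 + 254*w + 40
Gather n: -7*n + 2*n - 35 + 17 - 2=-5*n - 20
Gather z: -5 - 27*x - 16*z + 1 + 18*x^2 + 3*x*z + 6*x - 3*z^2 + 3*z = 18*x^2 - 21*x - 3*z^2 + z*(3*x - 13) - 4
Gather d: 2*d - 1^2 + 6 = 2*d + 5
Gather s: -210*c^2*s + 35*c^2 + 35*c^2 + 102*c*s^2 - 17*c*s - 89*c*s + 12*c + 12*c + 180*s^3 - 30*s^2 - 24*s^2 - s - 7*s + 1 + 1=70*c^2 + 24*c + 180*s^3 + s^2*(102*c - 54) + s*(-210*c^2 - 106*c - 8) + 2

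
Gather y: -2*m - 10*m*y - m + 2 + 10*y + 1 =-3*m + y*(10 - 10*m) + 3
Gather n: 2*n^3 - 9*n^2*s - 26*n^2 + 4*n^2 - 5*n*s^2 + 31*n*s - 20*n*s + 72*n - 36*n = 2*n^3 + n^2*(-9*s - 22) + n*(-5*s^2 + 11*s + 36)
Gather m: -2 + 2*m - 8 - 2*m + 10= 0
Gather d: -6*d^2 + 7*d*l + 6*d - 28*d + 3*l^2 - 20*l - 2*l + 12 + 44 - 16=-6*d^2 + d*(7*l - 22) + 3*l^2 - 22*l + 40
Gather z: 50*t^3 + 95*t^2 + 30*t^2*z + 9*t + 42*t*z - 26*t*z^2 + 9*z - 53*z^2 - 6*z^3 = 50*t^3 + 95*t^2 + 9*t - 6*z^3 + z^2*(-26*t - 53) + z*(30*t^2 + 42*t + 9)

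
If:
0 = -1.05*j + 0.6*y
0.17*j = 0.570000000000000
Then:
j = 3.35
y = 5.87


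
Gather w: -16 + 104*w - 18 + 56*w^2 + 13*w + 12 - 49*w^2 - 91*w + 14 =7*w^2 + 26*w - 8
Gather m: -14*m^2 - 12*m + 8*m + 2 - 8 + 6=-14*m^2 - 4*m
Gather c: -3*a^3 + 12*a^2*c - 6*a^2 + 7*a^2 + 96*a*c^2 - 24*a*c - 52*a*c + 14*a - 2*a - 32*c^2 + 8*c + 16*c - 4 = -3*a^3 + a^2 + 12*a + c^2*(96*a - 32) + c*(12*a^2 - 76*a + 24) - 4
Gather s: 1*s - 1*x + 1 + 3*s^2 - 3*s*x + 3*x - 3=3*s^2 + s*(1 - 3*x) + 2*x - 2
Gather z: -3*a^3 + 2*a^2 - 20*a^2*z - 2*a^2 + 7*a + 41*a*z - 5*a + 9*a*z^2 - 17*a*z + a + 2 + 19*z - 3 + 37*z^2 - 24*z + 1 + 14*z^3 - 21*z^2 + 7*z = -3*a^3 + 3*a + 14*z^3 + z^2*(9*a + 16) + z*(-20*a^2 + 24*a + 2)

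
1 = 1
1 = 1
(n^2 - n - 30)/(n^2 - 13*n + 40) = (n^2 - n - 30)/(n^2 - 13*n + 40)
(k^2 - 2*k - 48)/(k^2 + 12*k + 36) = (k - 8)/(k + 6)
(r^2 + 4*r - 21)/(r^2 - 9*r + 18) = (r + 7)/(r - 6)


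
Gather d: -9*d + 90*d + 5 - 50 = 81*d - 45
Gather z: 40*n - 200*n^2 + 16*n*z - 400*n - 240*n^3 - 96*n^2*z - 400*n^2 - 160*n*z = -240*n^3 - 600*n^2 - 360*n + z*(-96*n^2 - 144*n)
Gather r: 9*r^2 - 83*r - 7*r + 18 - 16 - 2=9*r^2 - 90*r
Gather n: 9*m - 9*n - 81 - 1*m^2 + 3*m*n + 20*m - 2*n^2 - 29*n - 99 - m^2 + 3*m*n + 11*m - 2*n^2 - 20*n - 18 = -2*m^2 + 40*m - 4*n^2 + n*(6*m - 58) - 198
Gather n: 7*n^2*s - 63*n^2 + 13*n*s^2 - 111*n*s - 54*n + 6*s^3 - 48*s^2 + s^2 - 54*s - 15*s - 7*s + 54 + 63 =n^2*(7*s - 63) + n*(13*s^2 - 111*s - 54) + 6*s^3 - 47*s^2 - 76*s + 117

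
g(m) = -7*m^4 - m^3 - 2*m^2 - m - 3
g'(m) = -28*m^3 - 3*m^2 - 4*m - 1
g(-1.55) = -42.94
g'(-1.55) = 102.26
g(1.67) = -69.35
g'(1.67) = -146.46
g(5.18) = -5240.68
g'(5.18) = -3993.99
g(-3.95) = -1672.69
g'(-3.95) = 1693.63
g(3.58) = -1227.92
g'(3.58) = -1338.49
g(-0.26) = -2.89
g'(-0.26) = 0.33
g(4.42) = -2804.54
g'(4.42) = -2495.11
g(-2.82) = -436.34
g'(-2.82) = 614.34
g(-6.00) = -8925.00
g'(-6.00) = 5963.00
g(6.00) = -9369.00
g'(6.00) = -6181.00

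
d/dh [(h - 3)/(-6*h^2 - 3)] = (2*h^2 - 12*h - 1)/(3*(4*h^4 + 4*h^2 + 1))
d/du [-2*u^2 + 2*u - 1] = 2 - 4*u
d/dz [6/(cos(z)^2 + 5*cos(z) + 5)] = 6*(2*cos(z) + 5)*sin(z)/(cos(z)^2 + 5*cos(z) + 5)^2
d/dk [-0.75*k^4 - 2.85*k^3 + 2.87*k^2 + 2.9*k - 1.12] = -3.0*k^3 - 8.55*k^2 + 5.74*k + 2.9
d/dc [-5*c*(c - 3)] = 15 - 10*c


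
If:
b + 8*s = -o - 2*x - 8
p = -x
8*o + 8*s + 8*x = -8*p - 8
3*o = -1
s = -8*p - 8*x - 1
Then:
No Solution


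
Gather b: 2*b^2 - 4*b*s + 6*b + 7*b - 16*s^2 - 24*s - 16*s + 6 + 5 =2*b^2 + b*(13 - 4*s) - 16*s^2 - 40*s + 11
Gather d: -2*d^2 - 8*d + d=-2*d^2 - 7*d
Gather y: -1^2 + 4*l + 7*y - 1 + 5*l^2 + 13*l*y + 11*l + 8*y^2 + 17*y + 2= 5*l^2 + 15*l + 8*y^2 + y*(13*l + 24)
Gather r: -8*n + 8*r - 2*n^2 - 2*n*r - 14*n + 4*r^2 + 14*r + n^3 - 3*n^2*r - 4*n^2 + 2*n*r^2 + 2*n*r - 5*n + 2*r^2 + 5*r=n^3 - 6*n^2 - 27*n + r^2*(2*n + 6) + r*(27 - 3*n^2)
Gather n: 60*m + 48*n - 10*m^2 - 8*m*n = -10*m^2 + 60*m + n*(48 - 8*m)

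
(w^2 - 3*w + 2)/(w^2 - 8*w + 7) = (w - 2)/(w - 7)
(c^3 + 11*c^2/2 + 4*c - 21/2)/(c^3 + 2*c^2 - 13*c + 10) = (2*c^2 + 13*c + 21)/(2*(c^2 + 3*c - 10))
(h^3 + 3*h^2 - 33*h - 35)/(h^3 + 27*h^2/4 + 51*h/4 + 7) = 4*(h^2 + 2*h - 35)/(4*h^2 + 23*h + 28)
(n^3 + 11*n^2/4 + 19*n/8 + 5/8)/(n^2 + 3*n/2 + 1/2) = n + 5/4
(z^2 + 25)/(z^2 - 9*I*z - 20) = (z + 5*I)/(z - 4*I)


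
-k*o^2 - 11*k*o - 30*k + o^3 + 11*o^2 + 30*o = (-k + o)*(o + 5)*(o + 6)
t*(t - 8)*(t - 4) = t^3 - 12*t^2 + 32*t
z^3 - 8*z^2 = z^2*(z - 8)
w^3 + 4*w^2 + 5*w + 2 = (w + 1)^2*(w + 2)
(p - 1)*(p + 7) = p^2 + 6*p - 7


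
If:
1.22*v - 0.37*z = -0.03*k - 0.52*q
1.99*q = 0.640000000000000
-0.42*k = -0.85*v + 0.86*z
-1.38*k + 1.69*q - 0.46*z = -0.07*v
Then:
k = 0.58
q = 0.32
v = -0.34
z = -0.62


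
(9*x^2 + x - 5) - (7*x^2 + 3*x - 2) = 2*x^2 - 2*x - 3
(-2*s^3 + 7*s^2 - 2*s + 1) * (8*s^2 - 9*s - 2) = -16*s^5 + 74*s^4 - 75*s^3 + 12*s^2 - 5*s - 2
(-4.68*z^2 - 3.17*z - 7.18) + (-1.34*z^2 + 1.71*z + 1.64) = -6.02*z^2 - 1.46*z - 5.54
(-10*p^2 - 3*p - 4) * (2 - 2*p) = 20*p^3 - 14*p^2 + 2*p - 8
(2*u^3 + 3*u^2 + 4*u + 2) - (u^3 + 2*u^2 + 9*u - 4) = u^3 + u^2 - 5*u + 6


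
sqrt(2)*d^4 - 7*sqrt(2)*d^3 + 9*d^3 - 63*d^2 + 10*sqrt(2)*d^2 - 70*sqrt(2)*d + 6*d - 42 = (d - 7)*(d + sqrt(2))*(d + 3*sqrt(2))*(sqrt(2)*d + 1)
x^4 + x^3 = x^3*(x + 1)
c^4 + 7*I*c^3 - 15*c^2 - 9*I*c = c*(c + I)*(c + 3*I)^2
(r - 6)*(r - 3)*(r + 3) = r^3 - 6*r^2 - 9*r + 54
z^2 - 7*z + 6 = (z - 6)*(z - 1)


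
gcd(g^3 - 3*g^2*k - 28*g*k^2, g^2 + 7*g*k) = g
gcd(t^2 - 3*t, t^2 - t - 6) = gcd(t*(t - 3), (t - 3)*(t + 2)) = t - 3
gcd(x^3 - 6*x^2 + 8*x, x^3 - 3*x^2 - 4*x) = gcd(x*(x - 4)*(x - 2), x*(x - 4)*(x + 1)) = x^2 - 4*x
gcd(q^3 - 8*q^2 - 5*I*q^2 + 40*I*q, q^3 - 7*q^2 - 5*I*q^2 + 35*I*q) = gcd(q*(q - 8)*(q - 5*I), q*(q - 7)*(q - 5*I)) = q^2 - 5*I*q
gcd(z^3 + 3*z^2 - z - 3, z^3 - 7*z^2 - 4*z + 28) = 1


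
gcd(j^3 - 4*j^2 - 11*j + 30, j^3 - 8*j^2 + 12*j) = j - 2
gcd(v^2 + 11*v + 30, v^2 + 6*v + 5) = v + 5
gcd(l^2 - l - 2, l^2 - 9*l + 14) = l - 2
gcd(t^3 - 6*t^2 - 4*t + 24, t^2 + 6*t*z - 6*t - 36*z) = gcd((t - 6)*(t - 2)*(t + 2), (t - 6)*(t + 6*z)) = t - 6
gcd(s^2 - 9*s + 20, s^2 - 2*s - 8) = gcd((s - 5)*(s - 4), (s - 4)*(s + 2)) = s - 4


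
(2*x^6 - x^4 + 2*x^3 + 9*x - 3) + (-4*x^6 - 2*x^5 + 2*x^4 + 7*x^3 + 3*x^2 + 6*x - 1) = -2*x^6 - 2*x^5 + x^4 + 9*x^3 + 3*x^2 + 15*x - 4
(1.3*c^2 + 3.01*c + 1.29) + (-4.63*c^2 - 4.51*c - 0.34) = -3.33*c^2 - 1.5*c + 0.95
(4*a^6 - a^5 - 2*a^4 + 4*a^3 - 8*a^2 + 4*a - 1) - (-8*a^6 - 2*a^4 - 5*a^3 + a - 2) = 12*a^6 - a^5 + 9*a^3 - 8*a^2 + 3*a + 1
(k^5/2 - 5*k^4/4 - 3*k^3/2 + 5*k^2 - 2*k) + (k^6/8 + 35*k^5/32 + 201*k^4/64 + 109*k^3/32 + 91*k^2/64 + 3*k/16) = k^6/8 + 51*k^5/32 + 121*k^4/64 + 61*k^3/32 + 411*k^2/64 - 29*k/16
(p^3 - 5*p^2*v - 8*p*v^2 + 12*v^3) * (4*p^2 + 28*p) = 4*p^5 - 20*p^4*v + 28*p^4 - 32*p^3*v^2 - 140*p^3*v + 48*p^2*v^3 - 224*p^2*v^2 + 336*p*v^3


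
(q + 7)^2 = q^2 + 14*q + 49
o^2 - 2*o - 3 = (o - 3)*(o + 1)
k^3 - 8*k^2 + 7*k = k*(k - 7)*(k - 1)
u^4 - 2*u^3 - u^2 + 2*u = u*(u - 2)*(u - 1)*(u + 1)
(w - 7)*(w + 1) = w^2 - 6*w - 7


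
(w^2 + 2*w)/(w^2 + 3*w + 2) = w/(w + 1)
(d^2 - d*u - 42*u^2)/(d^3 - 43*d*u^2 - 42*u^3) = 1/(d + u)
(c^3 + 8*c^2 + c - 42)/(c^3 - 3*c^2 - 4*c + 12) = (c^2 + 10*c + 21)/(c^2 - c - 6)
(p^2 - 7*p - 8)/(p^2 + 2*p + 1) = (p - 8)/(p + 1)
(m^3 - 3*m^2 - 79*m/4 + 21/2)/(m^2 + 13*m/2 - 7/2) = (m^2 - 5*m/2 - 21)/(m + 7)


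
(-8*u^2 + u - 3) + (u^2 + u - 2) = -7*u^2 + 2*u - 5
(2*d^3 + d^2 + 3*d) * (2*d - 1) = 4*d^4 + 5*d^2 - 3*d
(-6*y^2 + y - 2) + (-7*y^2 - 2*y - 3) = -13*y^2 - y - 5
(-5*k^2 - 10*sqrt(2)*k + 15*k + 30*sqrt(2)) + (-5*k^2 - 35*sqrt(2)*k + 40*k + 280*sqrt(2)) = -10*k^2 - 45*sqrt(2)*k + 55*k + 310*sqrt(2)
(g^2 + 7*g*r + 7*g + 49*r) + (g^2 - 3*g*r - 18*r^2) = 2*g^2 + 4*g*r + 7*g - 18*r^2 + 49*r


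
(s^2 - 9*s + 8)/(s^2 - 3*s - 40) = (s - 1)/(s + 5)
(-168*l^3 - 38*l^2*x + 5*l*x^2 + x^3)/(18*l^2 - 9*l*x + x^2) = (28*l^2 + 11*l*x + x^2)/(-3*l + x)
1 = 1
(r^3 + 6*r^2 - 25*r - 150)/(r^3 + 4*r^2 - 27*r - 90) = (r + 5)/(r + 3)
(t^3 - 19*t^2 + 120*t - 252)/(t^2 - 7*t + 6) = (t^2 - 13*t + 42)/(t - 1)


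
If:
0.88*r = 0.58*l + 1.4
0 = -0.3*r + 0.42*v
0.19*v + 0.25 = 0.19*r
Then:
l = 4.57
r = 4.61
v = 3.29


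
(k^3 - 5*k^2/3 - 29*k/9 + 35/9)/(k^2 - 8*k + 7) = (9*k^2 - 6*k - 35)/(9*(k - 7))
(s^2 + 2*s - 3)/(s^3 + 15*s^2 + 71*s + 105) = (s - 1)/(s^2 + 12*s + 35)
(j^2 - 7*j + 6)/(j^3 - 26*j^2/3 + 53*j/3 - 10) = 3/(3*j - 5)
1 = 1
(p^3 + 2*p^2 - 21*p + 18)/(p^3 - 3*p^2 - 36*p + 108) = (p - 1)/(p - 6)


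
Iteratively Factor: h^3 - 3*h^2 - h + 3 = (h - 3)*(h^2 - 1) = (h - 3)*(h - 1)*(h + 1)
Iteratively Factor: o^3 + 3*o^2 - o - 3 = (o + 3)*(o^2 - 1) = (o + 1)*(o + 3)*(o - 1)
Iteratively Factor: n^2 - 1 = (n - 1)*(n + 1)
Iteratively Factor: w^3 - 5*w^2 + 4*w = (w - 1)*(w^2 - 4*w) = (w - 4)*(w - 1)*(w)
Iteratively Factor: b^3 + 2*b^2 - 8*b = (b - 2)*(b^2 + 4*b) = (b - 2)*(b + 4)*(b)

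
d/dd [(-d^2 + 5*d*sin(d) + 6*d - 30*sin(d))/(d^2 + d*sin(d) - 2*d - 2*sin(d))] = (6*d^3*cos(d) - 6*d^2*sin(d) - 48*d^2*cos(d) - 4*d^2 + 64*d*sin(d) + 72*d*cos(d) + 20*sin(d)^2 - 72*sin(d))/((d - 2)^2*(d + sin(d))^2)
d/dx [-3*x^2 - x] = -6*x - 1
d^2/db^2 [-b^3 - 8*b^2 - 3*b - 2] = -6*b - 16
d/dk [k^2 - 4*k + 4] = 2*k - 4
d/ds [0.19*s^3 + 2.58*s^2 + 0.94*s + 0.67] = 0.57*s^2 + 5.16*s + 0.94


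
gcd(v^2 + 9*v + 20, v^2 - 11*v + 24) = 1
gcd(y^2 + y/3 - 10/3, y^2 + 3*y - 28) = 1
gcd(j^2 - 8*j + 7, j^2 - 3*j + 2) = j - 1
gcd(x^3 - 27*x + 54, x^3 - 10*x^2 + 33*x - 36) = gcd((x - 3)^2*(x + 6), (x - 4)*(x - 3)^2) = x^2 - 6*x + 9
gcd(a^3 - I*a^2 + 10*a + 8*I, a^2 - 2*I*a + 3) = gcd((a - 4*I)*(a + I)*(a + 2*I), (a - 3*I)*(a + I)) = a + I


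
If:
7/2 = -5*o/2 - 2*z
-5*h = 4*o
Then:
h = 16*z/25 + 28/25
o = -4*z/5 - 7/5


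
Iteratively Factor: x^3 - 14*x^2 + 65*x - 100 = (x - 5)*(x^2 - 9*x + 20) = (x - 5)^2*(x - 4)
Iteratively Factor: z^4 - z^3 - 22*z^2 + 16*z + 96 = (z + 4)*(z^3 - 5*z^2 - 2*z + 24) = (z - 3)*(z + 4)*(z^2 - 2*z - 8) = (z - 3)*(z + 2)*(z + 4)*(z - 4)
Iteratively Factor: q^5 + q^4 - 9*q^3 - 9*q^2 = (q + 3)*(q^4 - 2*q^3 - 3*q^2) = (q + 1)*(q + 3)*(q^3 - 3*q^2) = q*(q + 1)*(q + 3)*(q^2 - 3*q) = q*(q - 3)*(q + 1)*(q + 3)*(q)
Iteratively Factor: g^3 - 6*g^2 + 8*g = (g)*(g^2 - 6*g + 8) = g*(g - 2)*(g - 4)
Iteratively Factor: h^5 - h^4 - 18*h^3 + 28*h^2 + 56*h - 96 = (h + 2)*(h^4 - 3*h^3 - 12*h^2 + 52*h - 48) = (h - 2)*(h + 2)*(h^3 - h^2 - 14*h + 24) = (h - 2)^2*(h + 2)*(h^2 + h - 12) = (h - 3)*(h - 2)^2*(h + 2)*(h + 4)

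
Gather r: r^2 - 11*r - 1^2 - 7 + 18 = r^2 - 11*r + 10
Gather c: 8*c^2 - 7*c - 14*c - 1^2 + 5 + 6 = 8*c^2 - 21*c + 10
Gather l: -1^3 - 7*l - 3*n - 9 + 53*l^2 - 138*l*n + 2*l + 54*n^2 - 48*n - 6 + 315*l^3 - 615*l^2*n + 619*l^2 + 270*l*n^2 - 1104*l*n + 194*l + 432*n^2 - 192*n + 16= 315*l^3 + l^2*(672 - 615*n) + l*(270*n^2 - 1242*n + 189) + 486*n^2 - 243*n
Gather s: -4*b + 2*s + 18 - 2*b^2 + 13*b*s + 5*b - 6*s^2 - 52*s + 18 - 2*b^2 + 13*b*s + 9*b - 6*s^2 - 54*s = -4*b^2 + 10*b - 12*s^2 + s*(26*b - 104) + 36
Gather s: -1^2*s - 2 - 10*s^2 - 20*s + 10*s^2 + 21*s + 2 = 0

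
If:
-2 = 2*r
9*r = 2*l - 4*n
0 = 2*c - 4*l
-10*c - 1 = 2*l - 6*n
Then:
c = 25/19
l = 25/38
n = 49/19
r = -1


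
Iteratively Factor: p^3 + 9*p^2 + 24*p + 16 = (p + 4)*(p^2 + 5*p + 4) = (p + 1)*(p + 4)*(p + 4)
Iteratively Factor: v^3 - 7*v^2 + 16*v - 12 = (v - 3)*(v^2 - 4*v + 4) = (v - 3)*(v - 2)*(v - 2)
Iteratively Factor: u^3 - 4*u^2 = (u)*(u^2 - 4*u) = u*(u - 4)*(u)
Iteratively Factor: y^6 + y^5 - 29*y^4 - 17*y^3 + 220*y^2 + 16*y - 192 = (y - 3)*(y^5 + 4*y^4 - 17*y^3 - 68*y^2 + 16*y + 64) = (y - 3)*(y + 4)*(y^4 - 17*y^2 + 16) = (y - 4)*(y - 3)*(y + 4)*(y^3 + 4*y^2 - y - 4) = (y - 4)*(y - 3)*(y - 1)*(y + 4)*(y^2 + 5*y + 4) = (y - 4)*(y - 3)*(y - 1)*(y + 1)*(y + 4)*(y + 4)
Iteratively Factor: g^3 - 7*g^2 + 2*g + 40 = (g + 2)*(g^2 - 9*g + 20) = (g - 4)*(g + 2)*(g - 5)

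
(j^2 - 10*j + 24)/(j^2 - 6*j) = (j - 4)/j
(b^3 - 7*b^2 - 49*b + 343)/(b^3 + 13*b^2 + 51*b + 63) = (b^2 - 14*b + 49)/(b^2 + 6*b + 9)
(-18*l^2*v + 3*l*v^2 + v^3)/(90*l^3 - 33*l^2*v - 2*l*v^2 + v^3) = v/(-5*l + v)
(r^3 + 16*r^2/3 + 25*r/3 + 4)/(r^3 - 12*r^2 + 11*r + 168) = (3*r^2 + 7*r + 4)/(3*(r^2 - 15*r + 56))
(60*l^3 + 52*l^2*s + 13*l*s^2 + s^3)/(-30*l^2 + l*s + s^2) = (10*l^2 + 7*l*s + s^2)/(-5*l + s)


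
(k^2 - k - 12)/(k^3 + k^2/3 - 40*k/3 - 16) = 3/(3*k + 4)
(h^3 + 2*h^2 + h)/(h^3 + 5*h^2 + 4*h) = (h + 1)/(h + 4)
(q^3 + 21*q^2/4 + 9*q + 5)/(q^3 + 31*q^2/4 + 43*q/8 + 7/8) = 2*(4*q^3 + 21*q^2 + 36*q + 20)/(8*q^3 + 62*q^2 + 43*q + 7)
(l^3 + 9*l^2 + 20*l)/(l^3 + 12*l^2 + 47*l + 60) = l/(l + 3)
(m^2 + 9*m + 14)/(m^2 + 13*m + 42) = (m + 2)/(m + 6)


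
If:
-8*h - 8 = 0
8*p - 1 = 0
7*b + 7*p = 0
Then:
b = -1/8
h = -1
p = 1/8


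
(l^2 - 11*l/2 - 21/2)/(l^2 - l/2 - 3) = (l - 7)/(l - 2)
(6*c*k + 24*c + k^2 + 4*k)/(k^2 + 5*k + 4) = (6*c + k)/(k + 1)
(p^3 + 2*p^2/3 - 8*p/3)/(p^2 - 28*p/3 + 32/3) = p*(p + 2)/(p - 8)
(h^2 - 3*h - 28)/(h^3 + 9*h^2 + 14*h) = (h^2 - 3*h - 28)/(h*(h^2 + 9*h + 14))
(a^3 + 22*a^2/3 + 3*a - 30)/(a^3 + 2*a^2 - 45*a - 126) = (a - 5/3)/(a - 7)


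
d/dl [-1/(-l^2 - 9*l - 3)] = (-2*l - 9)/(l^2 + 9*l + 3)^2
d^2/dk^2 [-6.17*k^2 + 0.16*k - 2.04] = -12.3400000000000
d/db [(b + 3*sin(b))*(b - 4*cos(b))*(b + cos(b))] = 3*sqrt(2)*b^2*sin(b + pi/4) + 3*b^2 + 4*b*sin(2*b) - 9*b*cos(2*b) - 6*sqrt(2)*b*cos(b + pi/4) - 9*sin(2*b)/2 - 3*cos(b) - 2*cos(2*b) - 9*cos(3*b) - 2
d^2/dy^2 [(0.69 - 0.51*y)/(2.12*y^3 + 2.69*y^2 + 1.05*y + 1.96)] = (-13.752864*y^5 + 19.763064*y^4 + 57.84861*y^3 + 64.602918*y^2 + 10.624446*y - 3.655302)/(9.528128*y^9 + 36.269808*y^8 + 60.178956*y^7 + 81.819821*y^6 + 96.870543*y^5 + 77.623203*y^4 + 58.806321*y^3 + 37.484412*y^2 + 12.10104*y + 7.529536)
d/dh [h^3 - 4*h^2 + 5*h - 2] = 3*h^2 - 8*h + 5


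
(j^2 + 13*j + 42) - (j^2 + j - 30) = 12*j + 72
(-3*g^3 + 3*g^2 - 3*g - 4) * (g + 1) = -3*g^4 - 7*g - 4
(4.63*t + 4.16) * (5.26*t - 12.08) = 24.3538*t^2 - 34.0488*t - 50.2528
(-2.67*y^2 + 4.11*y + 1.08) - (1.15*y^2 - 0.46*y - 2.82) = -3.82*y^2 + 4.57*y + 3.9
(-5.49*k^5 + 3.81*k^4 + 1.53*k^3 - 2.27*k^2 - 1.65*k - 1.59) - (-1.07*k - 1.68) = -5.49*k^5 + 3.81*k^4 + 1.53*k^3 - 2.27*k^2 - 0.58*k + 0.0899999999999999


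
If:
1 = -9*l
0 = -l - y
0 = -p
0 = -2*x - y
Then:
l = -1/9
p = 0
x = -1/18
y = 1/9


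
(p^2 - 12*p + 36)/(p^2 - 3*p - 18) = (p - 6)/(p + 3)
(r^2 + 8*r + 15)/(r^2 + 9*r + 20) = (r + 3)/(r + 4)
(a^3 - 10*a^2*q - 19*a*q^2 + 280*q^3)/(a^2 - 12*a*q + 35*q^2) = (-a^2 + 3*a*q + 40*q^2)/(-a + 5*q)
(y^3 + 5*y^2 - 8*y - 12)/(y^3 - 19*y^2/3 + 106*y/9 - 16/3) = 9*(y^3 + 5*y^2 - 8*y - 12)/(9*y^3 - 57*y^2 + 106*y - 48)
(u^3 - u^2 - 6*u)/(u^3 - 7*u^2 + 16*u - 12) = u*(u + 2)/(u^2 - 4*u + 4)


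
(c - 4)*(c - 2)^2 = c^3 - 8*c^2 + 20*c - 16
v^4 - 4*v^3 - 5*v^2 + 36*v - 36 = (v - 3)*(v - 2)^2*(v + 3)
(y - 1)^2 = y^2 - 2*y + 1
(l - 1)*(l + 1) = l^2 - 1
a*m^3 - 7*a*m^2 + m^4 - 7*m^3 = m^2*(a + m)*(m - 7)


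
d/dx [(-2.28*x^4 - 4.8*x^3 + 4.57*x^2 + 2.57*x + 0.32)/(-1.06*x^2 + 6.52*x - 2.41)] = (4.8336*x^5 - 39.5088*x^4 - 40.6128*x^3 + 67.2246*x^2 - 21.349*x - 8.2801)/(1.1236*x^4 - 13.8224*x^3 + 47.6196*x^2 - 31.4264*x + 5.8081)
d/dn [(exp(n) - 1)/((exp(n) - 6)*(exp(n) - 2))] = (-exp(2*n) + 2*exp(n) + 4)*exp(n)/(exp(4*n) - 16*exp(3*n) + 88*exp(2*n) - 192*exp(n) + 144)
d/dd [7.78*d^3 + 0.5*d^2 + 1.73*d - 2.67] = 23.34*d^2 + 1.0*d + 1.73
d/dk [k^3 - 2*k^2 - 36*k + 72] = 3*k^2 - 4*k - 36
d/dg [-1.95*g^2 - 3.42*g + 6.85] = -3.9*g - 3.42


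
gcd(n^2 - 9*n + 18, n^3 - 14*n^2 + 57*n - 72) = n - 3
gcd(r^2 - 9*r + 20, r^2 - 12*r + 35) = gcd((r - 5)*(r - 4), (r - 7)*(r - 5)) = r - 5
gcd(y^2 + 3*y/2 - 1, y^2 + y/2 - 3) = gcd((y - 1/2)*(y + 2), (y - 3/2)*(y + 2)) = y + 2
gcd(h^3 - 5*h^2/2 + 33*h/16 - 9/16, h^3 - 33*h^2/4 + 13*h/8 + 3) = h - 3/4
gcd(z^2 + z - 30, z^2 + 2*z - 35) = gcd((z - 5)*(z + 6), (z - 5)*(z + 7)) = z - 5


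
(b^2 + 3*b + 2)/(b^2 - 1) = (b + 2)/(b - 1)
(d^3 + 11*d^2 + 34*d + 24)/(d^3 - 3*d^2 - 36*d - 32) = (d + 6)/(d - 8)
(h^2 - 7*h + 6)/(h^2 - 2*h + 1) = (h - 6)/(h - 1)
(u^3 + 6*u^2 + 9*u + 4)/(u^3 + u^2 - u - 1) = (u + 4)/(u - 1)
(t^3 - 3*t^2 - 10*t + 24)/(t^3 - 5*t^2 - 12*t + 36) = (t - 4)/(t - 6)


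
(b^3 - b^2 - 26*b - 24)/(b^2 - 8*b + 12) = (b^2 + 5*b + 4)/(b - 2)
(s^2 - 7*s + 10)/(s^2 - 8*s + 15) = (s - 2)/(s - 3)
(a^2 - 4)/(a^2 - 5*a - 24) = (4 - a^2)/(-a^2 + 5*a + 24)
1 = 1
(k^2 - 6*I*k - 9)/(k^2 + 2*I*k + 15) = (k - 3*I)/(k + 5*I)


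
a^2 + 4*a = a*(a + 4)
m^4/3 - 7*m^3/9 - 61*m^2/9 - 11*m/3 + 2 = (m/3 + 1)*(m - 6)*(m - 1/3)*(m + 1)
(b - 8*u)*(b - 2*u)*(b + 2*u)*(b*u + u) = b^4*u - 8*b^3*u^2 + b^3*u - 4*b^2*u^3 - 8*b^2*u^2 + 32*b*u^4 - 4*b*u^3 + 32*u^4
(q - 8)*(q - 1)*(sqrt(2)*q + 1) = sqrt(2)*q^3 - 9*sqrt(2)*q^2 + q^2 - 9*q + 8*sqrt(2)*q + 8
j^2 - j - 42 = (j - 7)*(j + 6)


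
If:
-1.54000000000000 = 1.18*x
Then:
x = -1.31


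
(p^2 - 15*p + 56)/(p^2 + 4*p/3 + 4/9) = 9*(p^2 - 15*p + 56)/(9*p^2 + 12*p + 4)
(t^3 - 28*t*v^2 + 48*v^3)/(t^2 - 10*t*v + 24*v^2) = (t^2 + 4*t*v - 12*v^2)/(t - 6*v)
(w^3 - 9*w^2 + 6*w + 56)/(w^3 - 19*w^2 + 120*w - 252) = (w^2 - 2*w - 8)/(w^2 - 12*w + 36)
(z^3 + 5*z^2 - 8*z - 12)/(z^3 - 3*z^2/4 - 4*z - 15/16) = 16*(-z^3 - 5*z^2 + 8*z + 12)/(-16*z^3 + 12*z^2 + 64*z + 15)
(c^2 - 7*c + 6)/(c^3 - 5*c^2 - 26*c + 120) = (c - 1)/(c^2 + c - 20)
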